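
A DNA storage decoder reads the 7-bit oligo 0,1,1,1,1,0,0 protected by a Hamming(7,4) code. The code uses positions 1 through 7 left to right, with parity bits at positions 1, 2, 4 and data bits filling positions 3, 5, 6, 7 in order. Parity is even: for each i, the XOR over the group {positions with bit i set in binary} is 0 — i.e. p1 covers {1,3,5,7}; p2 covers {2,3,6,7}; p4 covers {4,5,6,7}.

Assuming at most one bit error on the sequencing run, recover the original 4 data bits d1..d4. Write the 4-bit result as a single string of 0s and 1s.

1100

s1 (pos 1,3,5,7): 0⊕1⊕1⊕0 = 0
s2 (pos 2,3,6,7): 1⊕1⊕0⊕0 = 0
s4 (pos 4,5,6,7): 1⊕1⊕0⊕0 = 0
Syndrome s4…s1 = 000 → no error.
Read data bits from positions 3,5,6,7: 1100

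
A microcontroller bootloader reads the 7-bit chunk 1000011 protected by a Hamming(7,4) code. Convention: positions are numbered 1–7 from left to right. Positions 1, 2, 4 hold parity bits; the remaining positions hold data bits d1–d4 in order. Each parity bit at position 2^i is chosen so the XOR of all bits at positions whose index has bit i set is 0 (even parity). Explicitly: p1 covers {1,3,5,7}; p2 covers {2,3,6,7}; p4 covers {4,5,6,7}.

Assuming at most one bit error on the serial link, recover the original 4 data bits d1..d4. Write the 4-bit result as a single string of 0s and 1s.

s1 (pos 1,3,5,7): 1⊕0⊕0⊕1 = 0
s2 (pos 2,3,6,7): 0⊕0⊕1⊕1 = 0
s4 (pos 4,5,6,7): 0⊕0⊕1⊕1 = 0
Syndrome s4…s1 = 000 → no error.
Read data bits from positions 3,5,6,7: 0011

0011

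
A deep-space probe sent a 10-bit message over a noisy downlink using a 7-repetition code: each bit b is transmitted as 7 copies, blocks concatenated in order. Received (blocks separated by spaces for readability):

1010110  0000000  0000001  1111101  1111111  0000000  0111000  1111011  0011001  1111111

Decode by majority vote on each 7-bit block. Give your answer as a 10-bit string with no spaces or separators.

1001100101

Block 1 (1010110): 4 ones → 1
Block 2 (0000000): 0 ones → 0
Block 3 (0000001): 1 one → 0
Block 4 (1111101): 6 ones → 1
Block 5 (1111111): 7 ones → 1
Block 6 (0000000): 0 ones → 0
Block 7 (0111000): 3 ones → 0
Block 8 (1111011): 6 ones → 1
Block 9 (0011001): 3 ones → 0
Block 10 (1111111): 7 ones → 1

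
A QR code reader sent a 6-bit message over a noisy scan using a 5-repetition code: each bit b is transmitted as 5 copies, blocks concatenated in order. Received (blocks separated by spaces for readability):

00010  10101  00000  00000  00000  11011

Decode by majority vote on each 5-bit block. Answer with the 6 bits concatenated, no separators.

010001

Block 1 (00010): 1 one → 0
Block 2 (10101): 3 ones → 1
Block 3 (00000): 0 ones → 0
Block 4 (00000): 0 ones → 0
Block 5 (00000): 0 ones → 0
Block 6 (11011): 4 ones → 1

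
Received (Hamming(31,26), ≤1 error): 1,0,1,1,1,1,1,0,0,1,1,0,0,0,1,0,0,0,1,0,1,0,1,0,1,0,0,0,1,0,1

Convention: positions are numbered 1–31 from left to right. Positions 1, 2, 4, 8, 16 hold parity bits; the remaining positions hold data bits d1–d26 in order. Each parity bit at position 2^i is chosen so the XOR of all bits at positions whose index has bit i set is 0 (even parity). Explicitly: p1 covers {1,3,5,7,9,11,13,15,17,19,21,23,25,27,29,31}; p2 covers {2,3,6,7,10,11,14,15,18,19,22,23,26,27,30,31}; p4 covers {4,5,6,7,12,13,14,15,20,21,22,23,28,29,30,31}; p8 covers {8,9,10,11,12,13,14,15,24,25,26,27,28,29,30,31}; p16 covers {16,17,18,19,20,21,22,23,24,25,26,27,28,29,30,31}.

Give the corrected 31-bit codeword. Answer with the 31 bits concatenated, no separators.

s1 (pos 1,3,5,7,9,11,13,15,17,19,21,23,25,27,29,31): 1⊕1⊕1⊕1⊕0⊕1⊕0⊕1⊕0⊕1⊕1⊕1⊕1⊕0⊕1⊕1 = 0
s2 (pos 2,3,6,7,10,11,14,15,18,19,22,23,26,27,30,31): 0⊕1⊕1⊕1⊕1⊕1⊕0⊕1⊕0⊕1⊕0⊕1⊕0⊕0⊕0⊕1 = 1
s4 (pos 4,5,6,7,12,13,14,15,20,21,22,23,28,29,30,31): 1⊕1⊕1⊕1⊕0⊕0⊕0⊕1⊕0⊕1⊕0⊕1⊕0⊕1⊕0⊕1 = 1
s8 (pos 8,9,10,11,12,13,14,15,24,25,26,27,28,29,30,31): 0⊕0⊕1⊕1⊕0⊕0⊕0⊕1⊕0⊕1⊕0⊕0⊕0⊕1⊕0⊕1 = 0
s16 (pos 16,17,18,19,20,21,22,23,24,25,26,27,28,29,30,31): 0⊕0⊕0⊕1⊕0⊕1⊕0⊕1⊕0⊕1⊕0⊕0⊕0⊕1⊕0⊕1 = 0
Syndrome s16…s1 = 00110 → error at position 6.
Flip position 6: 1011111001100010001010101000101 → 1011101001100010001010101000101

1011101001100010001010101000101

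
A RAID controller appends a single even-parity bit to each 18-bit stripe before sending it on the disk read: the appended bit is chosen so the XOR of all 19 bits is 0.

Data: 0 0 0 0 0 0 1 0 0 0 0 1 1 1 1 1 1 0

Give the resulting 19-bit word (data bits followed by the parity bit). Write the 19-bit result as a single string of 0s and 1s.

0000001000011111101

XOR of the 18 data bits: 0⊕0⊕0⊕0⊕0⊕0⊕1⊕0⊕0⊕0⊕0⊕1⊕1⊕1⊕1⊕1⊕1⊕0 = 1
Parity bit = 1 (so all 19 bits XOR to 0).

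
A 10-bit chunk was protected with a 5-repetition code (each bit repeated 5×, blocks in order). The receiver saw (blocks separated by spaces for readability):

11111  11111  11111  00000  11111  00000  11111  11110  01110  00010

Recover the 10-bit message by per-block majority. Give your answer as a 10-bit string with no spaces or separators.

1110101110

Block 1 (11111): 5 ones → 1
Block 2 (11111): 5 ones → 1
Block 3 (11111): 5 ones → 1
Block 4 (00000): 0 ones → 0
Block 5 (11111): 5 ones → 1
Block 6 (00000): 0 ones → 0
Block 7 (11111): 5 ones → 1
Block 8 (11110): 4 ones → 1
Block 9 (01110): 3 ones → 1
Block 10 (00010): 1 one → 0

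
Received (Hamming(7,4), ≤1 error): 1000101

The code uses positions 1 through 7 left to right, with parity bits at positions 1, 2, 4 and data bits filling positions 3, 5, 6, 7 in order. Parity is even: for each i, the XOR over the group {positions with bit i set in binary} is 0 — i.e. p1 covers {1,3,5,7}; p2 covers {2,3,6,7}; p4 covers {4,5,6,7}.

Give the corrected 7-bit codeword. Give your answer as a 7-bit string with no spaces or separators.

s1 (pos 1,3,5,7): 1⊕0⊕1⊕1 = 1
s2 (pos 2,3,6,7): 0⊕0⊕0⊕1 = 1
s4 (pos 4,5,6,7): 0⊕1⊕0⊕1 = 0
Syndrome s4…s1 = 011 → error at position 3.
Flip position 3: 1000101 → 1010101

1010101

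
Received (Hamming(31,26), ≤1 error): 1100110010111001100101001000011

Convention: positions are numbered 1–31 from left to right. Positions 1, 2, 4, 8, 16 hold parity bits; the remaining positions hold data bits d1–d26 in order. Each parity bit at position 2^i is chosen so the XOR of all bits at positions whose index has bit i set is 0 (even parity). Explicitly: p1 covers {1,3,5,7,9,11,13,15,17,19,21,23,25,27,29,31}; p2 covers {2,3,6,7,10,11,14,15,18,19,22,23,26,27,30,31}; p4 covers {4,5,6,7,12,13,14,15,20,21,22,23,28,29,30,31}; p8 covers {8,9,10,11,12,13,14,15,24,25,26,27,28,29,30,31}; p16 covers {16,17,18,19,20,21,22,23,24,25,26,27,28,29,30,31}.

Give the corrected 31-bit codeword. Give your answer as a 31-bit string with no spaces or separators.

s1 (pos 1,3,5,7,9,11,13,15,17,19,21,23,25,27,29,31): 1⊕0⊕1⊕0⊕1⊕1⊕1⊕0⊕1⊕0⊕0⊕0⊕1⊕0⊕0⊕1 = 0
s2 (pos 2,3,6,7,10,11,14,15,18,19,22,23,26,27,30,31): 1⊕0⊕1⊕0⊕0⊕1⊕0⊕0⊕0⊕0⊕1⊕0⊕0⊕0⊕1⊕1 = 0
s4 (pos 4,5,6,7,12,13,14,15,20,21,22,23,28,29,30,31): 0⊕1⊕1⊕0⊕1⊕1⊕0⊕0⊕1⊕0⊕1⊕0⊕0⊕0⊕1⊕1 = 0
s8 (pos 8,9,10,11,12,13,14,15,24,25,26,27,28,29,30,31): 0⊕1⊕0⊕1⊕1⊕1⊕0⊕0⊕0⊕1⊕0⊕0⊕0⊕0⊕1⊕1 = 1
s16 (pos 16,17,18,19,20,21,22,23,24,25,26,27,28,29,30,31): 1⊕1⊕0⊕0⊕1⊕0⊕1⊕0⊕0⊕1⊕0⊕0⊕0⊕0⊕1⊕1 = 1
Syndrome s16…s1 = 11000 → error at position 24.
Flip position 24: 1100110010111001100101001000011 → 1100110010111001100101011000011

1100110010111001100101011000011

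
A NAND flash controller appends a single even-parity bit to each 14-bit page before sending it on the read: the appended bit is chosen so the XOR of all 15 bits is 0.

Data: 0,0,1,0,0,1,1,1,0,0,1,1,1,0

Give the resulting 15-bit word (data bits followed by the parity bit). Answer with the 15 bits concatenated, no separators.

001001110011101

XOR of the 14 data bits: 0⊕0⊕1⊕0⊕0⊕1⊕1⊕1⊕0⊕0⊕1⊕1⊕1⊕0 = 1
Parity bit = 1 (so all 15 bits XOR to 0).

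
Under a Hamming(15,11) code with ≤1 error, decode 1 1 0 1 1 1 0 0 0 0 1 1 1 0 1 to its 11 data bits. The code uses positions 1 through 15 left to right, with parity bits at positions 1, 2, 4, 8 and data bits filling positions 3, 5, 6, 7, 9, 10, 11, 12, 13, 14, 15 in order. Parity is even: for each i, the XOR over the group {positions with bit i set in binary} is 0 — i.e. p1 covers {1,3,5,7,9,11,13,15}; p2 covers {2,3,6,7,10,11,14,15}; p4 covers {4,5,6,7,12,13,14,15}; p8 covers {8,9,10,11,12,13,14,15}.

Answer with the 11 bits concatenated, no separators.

s1 (pos 1,3,5,7,9,11,13,15): 1⊕0⊕1⊕0⊕0⊕1⊕1⊕1 = 1
s2 (pos 2,3,6,7,10,11,14,15): 1⊕0⊕1⊕0⊕0⊕1⊕0⊕1 = 0
s4 (pos 4,5,6,7,12,13,14,15): 1⊕1⊕1⊕0⊕1⊕1⊕0⊕1 = 0
s8 (pos 8,9,10,11,12,13,14,15): 0⊕0⊕0⊕1⊕1⊕1⊕0⊕1 = 0
Syndrome s8…s1 = 0001 → error at position 1.
Flip position 1: 110111000011101 → 010111000011101
Read data bits from positions 3,5,6,7,9,10,11,12,13,14,15: 01100011101

01100011101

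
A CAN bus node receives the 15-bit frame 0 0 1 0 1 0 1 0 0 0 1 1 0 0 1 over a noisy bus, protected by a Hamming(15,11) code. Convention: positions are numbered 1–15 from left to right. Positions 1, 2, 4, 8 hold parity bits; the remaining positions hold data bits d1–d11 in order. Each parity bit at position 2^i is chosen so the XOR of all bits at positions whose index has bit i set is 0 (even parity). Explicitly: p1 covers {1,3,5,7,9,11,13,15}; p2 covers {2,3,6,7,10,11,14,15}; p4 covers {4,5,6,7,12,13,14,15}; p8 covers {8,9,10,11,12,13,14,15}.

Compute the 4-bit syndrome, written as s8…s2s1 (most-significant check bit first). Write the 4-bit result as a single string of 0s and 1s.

s1 (pos 1,3,5,7,9,11,13,15): 0⊕1⊕1⊕1⊕0⊕1⊕0⊕1 = 1
s2 (pos 2,3,6,7,10,11,14,15): 0⊕1⊕0⊕1⊕0⊕1⊕0⊕1 = 0
s4 (pos 4,5,6,7,12,13,14,15): 0⊕1⊕0⊕1⊕1⊕0⊕0⊕1 = 0
s8 (pos 8,9,10,11,12,13,14,15): 0⊕0⊕0⊕1⊕1⊕0⊕0⊕1 = 1
Syndrome s8…s1 = 1001 → error at position 9.

1001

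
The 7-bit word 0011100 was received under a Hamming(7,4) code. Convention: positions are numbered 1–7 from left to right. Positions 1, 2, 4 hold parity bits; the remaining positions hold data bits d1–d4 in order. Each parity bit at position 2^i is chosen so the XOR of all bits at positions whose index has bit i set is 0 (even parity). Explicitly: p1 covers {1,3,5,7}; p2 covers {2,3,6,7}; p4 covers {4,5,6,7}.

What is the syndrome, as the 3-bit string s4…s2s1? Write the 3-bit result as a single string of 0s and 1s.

s1 (pos 1,3,5,7): 0⊕1⊕1⊕0 = 0
s2 (pos 2,3,6,7): 0⊕1⊕0⊕0 = 1
s4 (pos 4,5,6,7): 1⊕1⊕0⊕0 = 0
Syndrome s4…s1 = 010 → error at position 2.

010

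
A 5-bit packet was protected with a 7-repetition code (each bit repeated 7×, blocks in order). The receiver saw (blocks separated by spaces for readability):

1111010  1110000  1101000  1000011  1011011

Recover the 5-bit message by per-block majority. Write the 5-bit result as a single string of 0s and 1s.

Block 1 (1111010): 5 ones → 1
Block 2 (1110000): 3 ones → 0
Block 3 (1101000): 3 ones → 0
Block 4 (1000011): 3 ones → 0
Block 5 (1011011): 5 ones → 1

10001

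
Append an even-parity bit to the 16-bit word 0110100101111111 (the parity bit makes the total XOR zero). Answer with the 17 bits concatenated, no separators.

XOR of the 16 data bits: 0⊕1⊕1⊕0⊕1⊕0⊕0⊕1⊕0⊕1⊕1⊕1⊕1⊕1⊕1⊕1 = 1
Parity bit = 1 (so all 17 bits XOR to 0).

01101001011111111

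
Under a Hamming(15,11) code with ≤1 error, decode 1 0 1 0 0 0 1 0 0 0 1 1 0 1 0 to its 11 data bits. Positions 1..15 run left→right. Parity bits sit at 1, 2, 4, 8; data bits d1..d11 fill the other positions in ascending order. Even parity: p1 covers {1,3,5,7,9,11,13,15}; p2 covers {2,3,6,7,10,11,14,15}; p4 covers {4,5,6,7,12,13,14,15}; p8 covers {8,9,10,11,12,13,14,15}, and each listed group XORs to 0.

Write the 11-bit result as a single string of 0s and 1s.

s1 (pos 1,3,5,7,9,11,13,15): 1⊕1⊕0⊕1⊕0⊕1⊕0⊕0 = 0
s2 (pos 2,3,6,7,10,11,14,15): 0⊕1⊕0⊕1⊕0⊕1⊕1⊕0 = 0
s4 (pos 4,5,6,7,12,13,14,15): 0⊕0⊕0⊕1⊕1⊕0⊕1⊕0 = 1
s8 (pos 8,9,10,11,12,13,14,15): 0⊕0⊕0⊕1⊕1⊕0⊕1⊕0 = 1
Syndrome s8…s1 = 1100 → error at position 12.
Flip position 12: 101000100011010 → 101000100010010
Read data bits from positions 3,5,6,7,9,10,11,12,13,14,15: 10010010010

10010010010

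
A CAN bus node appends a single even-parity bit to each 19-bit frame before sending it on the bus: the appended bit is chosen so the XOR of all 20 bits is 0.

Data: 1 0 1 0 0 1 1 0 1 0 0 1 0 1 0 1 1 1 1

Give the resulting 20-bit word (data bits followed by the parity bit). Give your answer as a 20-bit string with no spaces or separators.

10100110100101011111

XOR of the 19 data bits: 1⊕0⊕1⊕0⊕0⊕1⊕1⊕0⊕1⊕0⊕0⊕1⊕0⊕1⊕0⊕1⊕1⊕1⊕1 = 1
Parity bit = 1 (so all 20 bits XOR to 0).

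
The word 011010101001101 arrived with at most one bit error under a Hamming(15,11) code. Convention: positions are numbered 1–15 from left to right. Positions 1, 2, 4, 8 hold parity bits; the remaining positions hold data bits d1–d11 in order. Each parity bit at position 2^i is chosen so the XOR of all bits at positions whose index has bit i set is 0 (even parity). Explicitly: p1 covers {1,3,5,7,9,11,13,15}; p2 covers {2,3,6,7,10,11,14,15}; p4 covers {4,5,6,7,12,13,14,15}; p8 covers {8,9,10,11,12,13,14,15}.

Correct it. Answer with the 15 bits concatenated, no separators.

s1 (pos 1,3,5,7,9,11,13,15): 0⊕1⊕1⊕1⊕1⊕0⊕1⊕1 = 0
s2 (pos 2,3,6,7,10,11,14,15): 1⊕1⊕0⊕1⊕0⊕0⊕0⊕1 = 0
s4 (pos 4,5,6,7,12,13,14,15): 0⊕1⊕0⊕1⊕1⊕1⊕0⊕1 = 1
s8 (pos 8,9,10,11,12,13,14,15): 0⊕1⊕0⊕0⊕1⊕1⊕0⊕1 = 0
Syndrome s8…s1 = 0100 → error at position 4.
Flip position 4: 011010101001101 → 011110101001101

011110101001101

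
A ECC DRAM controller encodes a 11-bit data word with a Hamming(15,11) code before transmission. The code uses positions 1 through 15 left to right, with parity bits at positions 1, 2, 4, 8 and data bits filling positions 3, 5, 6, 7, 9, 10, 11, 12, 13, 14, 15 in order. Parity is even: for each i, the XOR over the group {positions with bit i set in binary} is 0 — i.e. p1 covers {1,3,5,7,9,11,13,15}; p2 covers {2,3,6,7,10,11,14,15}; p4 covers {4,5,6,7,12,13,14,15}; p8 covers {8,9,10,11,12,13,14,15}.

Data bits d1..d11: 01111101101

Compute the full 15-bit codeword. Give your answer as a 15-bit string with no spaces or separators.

100011111101101

Place data at non-parity positions: p1 p2 0 p4 1 1 1 p8 1 1 0 1 1 0 1
p1 (pos 1,3,5,7,9,11,13,15): XOR of data positions = 0⊕1⊕1⊕1⊕0⊕1⊕1 = 1
p2 (pos 2,3,6,7,10,11,14,15): XOR of data positions = 0⊕1⊕1⊕1⊕0⊕0⊕1 = 0
p4 (pos 4,5,6,7,12,13,14,15): XOR of data positions = 1⊕1⊕1⊕1⊕1⊕0⊕1 = 0
p8 (pos 8,9,10,11,12,13,14,15): XOR of data positions = 1⊕1⊕0⊕1⊕1⊕0⊕1 = 1
Codeword: 100011111101101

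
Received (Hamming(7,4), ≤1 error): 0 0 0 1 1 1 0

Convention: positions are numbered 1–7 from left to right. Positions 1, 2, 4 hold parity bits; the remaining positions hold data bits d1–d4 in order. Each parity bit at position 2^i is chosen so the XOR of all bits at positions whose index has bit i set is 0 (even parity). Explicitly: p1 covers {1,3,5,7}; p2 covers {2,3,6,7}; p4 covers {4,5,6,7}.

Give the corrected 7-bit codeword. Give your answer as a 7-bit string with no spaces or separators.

s1 (pos 1,3,5,7): 0⊕0⊕1⊕0 = 1
s2 (pos 2,3,6,7): 0⊕0⊕1⊕0 = 1
s4 (pos 4,5,6,7): 1⊕1⊕1⊕0 = 1
Syndrome s4…s1 = 111 → error at position 7.
Flip position 7: 0001110 → 0001111

0001111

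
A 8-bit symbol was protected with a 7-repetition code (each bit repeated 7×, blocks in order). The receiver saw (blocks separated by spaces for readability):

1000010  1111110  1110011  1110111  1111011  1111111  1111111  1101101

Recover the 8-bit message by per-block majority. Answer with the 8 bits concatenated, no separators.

Block 1 (1000010): 2 ones → 0
Block 2 (1111110): 6 ones → 1
Block 3 (1110011): 5 ones → 1
Block 4 (1110111): 6 ones → 1
Block 5 (1111011): 6 ones → 1
Block 6 (1111111): 7 ones → 1
Block 7 (1111111): 7 ones → 1
Block 8 (1101101): 5 ones → 1

01111111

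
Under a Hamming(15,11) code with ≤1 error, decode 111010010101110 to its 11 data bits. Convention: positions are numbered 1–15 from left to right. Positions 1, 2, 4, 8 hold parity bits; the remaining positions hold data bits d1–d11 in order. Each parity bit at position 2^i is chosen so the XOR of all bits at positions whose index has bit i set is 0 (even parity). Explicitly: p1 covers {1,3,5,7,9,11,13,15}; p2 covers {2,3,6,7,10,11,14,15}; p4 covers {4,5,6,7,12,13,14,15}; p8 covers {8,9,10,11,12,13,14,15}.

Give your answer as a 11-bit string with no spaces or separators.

s1 (pos 1,3,5,7,9,11,13,15): 1⊕1⊕1⊕0⊕0⊕0⊕1⊕0 = 0
s2 (pos 2,3,6,7,10,11,14,15): 1⊕1⊕0⊕0⊕1⊕0⊕1⊕0 = 0
s4 (pos 4,5,6,7,12,13,14,15): 0⊕1⊕0⊕0⊕1⊕1⊕1⊕0 = 0
s8 (pos 8,9,10,11,12,13,14,15): 1⊕0⊕1⊕0⊕1⊕1⊕1⊕0 = 1
Syndrome s8…s1 = 1000 → error at position 8.
Flip position 8: 111010010101110 → 111010000101110
Read data bits from positions 3,5,6,7,9,10,11,12,13,14,15: 11000101110

11000101110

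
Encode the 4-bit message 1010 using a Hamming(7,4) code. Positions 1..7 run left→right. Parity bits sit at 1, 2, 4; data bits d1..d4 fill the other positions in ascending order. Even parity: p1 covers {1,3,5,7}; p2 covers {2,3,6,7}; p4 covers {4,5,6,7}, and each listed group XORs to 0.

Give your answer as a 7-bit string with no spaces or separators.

Place data at non-parity positions: p1 p2 1 p4 0 1 0
p1 (pos 1,3,5,7): XOR of data positions = 1⊕0⊕0 = 1
p2 (pos 2,3,6,7): XOR of data positions = 1⊕1⊕0 = 0
p4 (pos 4,5,6,7): XOR of data positions = 0⊕1⊕0 = 1
Codeword: 1011010

1011010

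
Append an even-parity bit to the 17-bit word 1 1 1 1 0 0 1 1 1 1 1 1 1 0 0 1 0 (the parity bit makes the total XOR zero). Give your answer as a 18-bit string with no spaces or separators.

XOR of the 17 data bits: 1⊕1⊕1⊕1⊕0⊕0⊕1⊕1⊕1⊕1⊕1⊕1⊕1⊕0⊕0⊕1⊕0 = 0
Parity bit = 0 (so all 18 bits XOR to 0).

111100111111100100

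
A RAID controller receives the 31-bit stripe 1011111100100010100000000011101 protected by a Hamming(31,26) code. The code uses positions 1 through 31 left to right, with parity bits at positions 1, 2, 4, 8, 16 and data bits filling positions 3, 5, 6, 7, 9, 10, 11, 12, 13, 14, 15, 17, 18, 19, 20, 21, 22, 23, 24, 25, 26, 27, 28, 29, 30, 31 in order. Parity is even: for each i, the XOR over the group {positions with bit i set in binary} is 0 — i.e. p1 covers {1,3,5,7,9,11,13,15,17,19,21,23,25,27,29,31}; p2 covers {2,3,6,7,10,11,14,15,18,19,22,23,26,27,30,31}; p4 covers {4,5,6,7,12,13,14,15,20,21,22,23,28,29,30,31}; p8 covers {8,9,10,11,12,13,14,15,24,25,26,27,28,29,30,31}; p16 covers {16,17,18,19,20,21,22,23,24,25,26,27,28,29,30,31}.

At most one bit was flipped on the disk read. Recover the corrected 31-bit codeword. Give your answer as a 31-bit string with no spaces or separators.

1011111100100010100000000111101

s1 (pos 1,3,5,7,9,11,13,15,17,19,21,23,25,27,29,31): 1⊕1⊕1⊕1⊕0⊕1⊕0⊕1⊕1⊕0⊕0⊕0⊕0⊕1⊕1⊕1 = 0
s2 (pos 2,3,6,7,10,11,14,15,18,19,22,23,26,27,30,31): 0⊕1⊕1⊕1⊕0⊕1⊕0⊕1⊕0⊕0⊕0⊕0⊕0⊕1⊕0⊕1 = 1
s4 (pos 4,5,6,7,12,13,14,15,20,21,22,23,28,29,30,31): 1⊕1⊕1⊕1⊕0⊕0⊕0⊕1⊕0⊕0⊕0⊕0⊕1⊕1⊕0⊕1 = 0
s8 (pos 8,9,10,11,12,13,14,15,24,25,26,27,28,29,30,31): 1⊕0⊕0⊕1⊕0⊕0⊕0⊕1⊕0⊕0⊕0⊕1⊕1⊕1⊕0⊕1 = 1
s16 (pos 16,17,18,19,20,21,22,23,24,25,26,27,28,29,30,31): 0⊕1⊕0⊕0⊕0⊕0⊕0⊕0⊕0⊕0⊕0⊕1⊕1⊕1⊕0⊕1 = 1
Syndrome s16…s1 = 11010 → error at position 26.
Flip position 26: 1011111100100010100000000011101 → 1011111100100010100000000111101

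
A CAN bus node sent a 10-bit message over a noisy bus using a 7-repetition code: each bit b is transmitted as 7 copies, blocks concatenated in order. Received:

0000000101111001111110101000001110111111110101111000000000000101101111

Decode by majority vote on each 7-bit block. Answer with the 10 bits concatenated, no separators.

0110111001

Block 1 (0000000): 0 ones → 0
Block 2 (1011110): 5 ones → 1
Block 3 (0111111): 6 ones → 1
Block 4 (0101000): 2 ones → 0
Block 5 (0011101): 4 ones → 1
Block 6 (1111111): 7 ones → 1
Block 7 (0101111): 5 ones → 1
Block 8 (0000000): 0 ones → 0
Block 9 (0000010): 1 one → 0
Block 10 (1101111): 6 ones → 1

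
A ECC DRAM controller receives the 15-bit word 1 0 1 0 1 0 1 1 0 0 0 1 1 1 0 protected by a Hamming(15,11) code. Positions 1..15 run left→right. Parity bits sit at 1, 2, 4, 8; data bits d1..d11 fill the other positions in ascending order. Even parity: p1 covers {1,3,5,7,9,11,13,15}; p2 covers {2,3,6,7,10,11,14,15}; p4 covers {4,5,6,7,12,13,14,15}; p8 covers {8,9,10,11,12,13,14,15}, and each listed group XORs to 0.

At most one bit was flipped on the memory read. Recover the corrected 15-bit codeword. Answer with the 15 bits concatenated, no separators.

101010010001110

s1 (pos 1,3,5,7,9,11,13,15): 1⊕1⊕1⊕1⊕0⊕0⊕1⊕0 = 1
s2 (pos 2,3,6,7,10,11,14,15): 0⊕1⊕0⊕1⊕0⊕0⊕1⊕0 = 1
s4 (pos 4,5,6,7,12,13,14,15): 0⊕1⊕0⊕1⊕1⊕1⊕1⊕0 = 1
s8 (pos 8,9,10,11,12,13,14,15): 1⊕0⊕0⊕0⊕1⊕1⊕1⊕0 = 0
Syndrome s8…s1 = 0111 → error at position 7.
Flip position 7: 101010110001110 → 101010010001110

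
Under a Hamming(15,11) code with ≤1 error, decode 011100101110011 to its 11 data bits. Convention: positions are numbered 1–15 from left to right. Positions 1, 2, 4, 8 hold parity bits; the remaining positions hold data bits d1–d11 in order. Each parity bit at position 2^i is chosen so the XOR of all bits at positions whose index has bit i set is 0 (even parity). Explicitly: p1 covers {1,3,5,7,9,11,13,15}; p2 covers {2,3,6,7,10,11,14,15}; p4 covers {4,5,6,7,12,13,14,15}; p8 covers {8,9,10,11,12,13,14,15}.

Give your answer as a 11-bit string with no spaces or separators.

10011100011

s1 (pos 1,3,5,7,9,11,13,15): 0⊕1⊕0⊕1⊕1⊕1⊕0⊕1 = 1
s2 (pos 2,3,6,7,10,11,14,15): 1⊕1⊕0⊕1⊕1⊕1⊕1⊕1 = 1
s4 (pos 4,5,6,7,12,13,14,15): 1⊕0⊕0⊕1⊕0⊕0⊕1⊕1 = 0
s8 (pos 8,9,10,11,12,13,14,15): 0⊕1⊕1⊕1⊕0⊕0⊕1⊕1 = 1
Syndrome s8…s1 = 1011 → error at position 11.
Flip position 11: 011100101110011 → 011100101100011
Read data bits from positions 3,5,6,7,9,10,11,12,13,14,15: 10011100011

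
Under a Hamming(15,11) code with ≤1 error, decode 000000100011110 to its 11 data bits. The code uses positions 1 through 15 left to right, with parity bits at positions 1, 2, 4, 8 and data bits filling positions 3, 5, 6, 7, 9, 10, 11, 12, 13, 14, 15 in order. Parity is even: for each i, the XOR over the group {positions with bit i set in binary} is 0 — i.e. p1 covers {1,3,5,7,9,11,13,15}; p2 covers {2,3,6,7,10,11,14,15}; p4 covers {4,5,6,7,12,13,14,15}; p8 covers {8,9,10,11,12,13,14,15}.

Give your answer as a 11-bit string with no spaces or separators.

s1 (pos 1,3,5,7,9,11,13,15): 0⊕0⊕0⊕1⊕0⊕1⊕1⊕0 = 1
s2 (pos 2,3,6,7,10,11,14,15): 0⊕0⊕0⊕1⊕0⊕1⊕1⊕0 = 1
s4 (pos 4,5,6,7,12,13,14,15): 0⊕0⊕0⊕1⊕1⊕1⊕1⊕0 = 0
s8 (pos 8,9,10,11,12,13,14,15): 0⊕0⊕0⊕1⊕1⊕1⊕1⊕0 = 0
Syndrome s8…s1 = 0011 → error at position 3.
Flip position 3: 000000100011110 → 001000100011110
Read data bits from positions 3,5,6,7,9,10,11,12,13,14,15: 10010011110

10010011110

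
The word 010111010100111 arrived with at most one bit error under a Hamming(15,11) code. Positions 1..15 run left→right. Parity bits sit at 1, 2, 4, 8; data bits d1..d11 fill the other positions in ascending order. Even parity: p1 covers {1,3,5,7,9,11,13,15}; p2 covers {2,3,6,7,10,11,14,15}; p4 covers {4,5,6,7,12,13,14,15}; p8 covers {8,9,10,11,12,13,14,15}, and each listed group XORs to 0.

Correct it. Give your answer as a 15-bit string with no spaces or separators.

010111010110111

s1 (pos 1,3,5,7,9,11,13,15): 0⊕0⊕1⊕0⊕0⊕0⊕1⊕1 = 1
s2 (pos 2,3,6,7,10,11,14,15): 1⊕0⊕1⊕0⊕1⊕0⊕1⊕1 = 1
s4 (pos 4,5,6,7,12,13,14,15): 1⊕1⊕1⊕0⊕0⊕1⊕1⊕1 = 0
s8 (pos 8,9,10,11,12,13,14,15): 1⊕0⊕1⊕0⊕0⊕1⊕1⊕1 = 1
Syndrome s8…s1 = 1011 → error at position 11.
Flip position 11: 010111010100111 → 010111010110111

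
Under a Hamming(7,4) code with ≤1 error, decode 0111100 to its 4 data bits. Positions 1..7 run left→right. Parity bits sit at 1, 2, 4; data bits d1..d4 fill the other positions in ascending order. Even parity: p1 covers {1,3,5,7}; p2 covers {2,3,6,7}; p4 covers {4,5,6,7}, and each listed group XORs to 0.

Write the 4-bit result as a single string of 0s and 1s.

s1 (pos 1,3,5,7): 0⊕1⊕1⊕0 = 0
s2 (pos 2,3,6,7): 1⊕1⊕0⊕0 = 0
s4 (pos 4,5,6,7): 1⊕1⊕0⊕0 = 0
Syndrome s4…s1 = 000 → no error.
Read data bits from positions 3,5,6,7: 1100

1100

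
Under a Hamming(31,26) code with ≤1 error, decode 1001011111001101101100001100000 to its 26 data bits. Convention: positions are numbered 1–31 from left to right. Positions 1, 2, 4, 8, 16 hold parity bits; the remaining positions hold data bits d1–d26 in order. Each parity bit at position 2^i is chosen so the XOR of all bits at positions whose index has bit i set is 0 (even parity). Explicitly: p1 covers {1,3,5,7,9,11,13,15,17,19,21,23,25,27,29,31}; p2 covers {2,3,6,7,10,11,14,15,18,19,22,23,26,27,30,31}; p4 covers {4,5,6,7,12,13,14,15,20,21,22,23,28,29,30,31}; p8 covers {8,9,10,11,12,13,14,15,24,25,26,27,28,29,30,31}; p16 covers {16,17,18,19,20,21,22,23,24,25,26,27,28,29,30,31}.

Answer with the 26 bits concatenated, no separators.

s1 (pos 1,3,5,7,9,11,13,15,17,19,21,23,25,27,29,31): 1⊕0⊕0⊕1⊕1⊕0⊕1⊕0⊕1⊕1⊕0⊕0⊕1⊕0⊕0⊕0 = 1
s2 (pos 2,3,6,7,10,11,14,15,18,19,22,23,26,27,30,31): 0⊕0⊕1⊕1⊕1⊕0⊕1⊕0⊕0⊕1⊕0⊕0⊕1⊕0⊕0⊕0 = 0
s4 (pos 4,5,6,7,12,13,14,15,20,21,22,23,28,29,30,31): 1⊕0⊕1⊕1⊕0⊕1⊕1⊕0⊕1⊕0⊕0⊕0⊕0⊕0⊕0⊕0 = 0
s8 (pos 8,9,10,11,12,13,14,15,24,25,26,27,28,29,30,31): 1⊕1⊕1⊕0⊕0⊕1⊕1⊕0⊕0⊕1⊕1⊕0⊕0⊕0⊕0⊕0 = 1
s16 (pos 16,17,18,19,20,21,22,23,24,25,26,27,28,29,30,31): 1⊕1⊕0⊕1⊕1⊕0⊕0⊕0⊕0⊕1⊕1⊕0⊕0⊕0⊕0⊕0 = 0
Syndrome s16…s1 = 01001 → error at position 9.
Flip position 9: 1001011111001101101100001100000 → 1001011101001101101100001100000
Read data bits from positions 3,5,6,7,9,10,11,12,13,14,15,17,18,19,20,21,22,23,24,25,26,27,28,29,30,31: 00110100110101100001100000

00110100110101100001100000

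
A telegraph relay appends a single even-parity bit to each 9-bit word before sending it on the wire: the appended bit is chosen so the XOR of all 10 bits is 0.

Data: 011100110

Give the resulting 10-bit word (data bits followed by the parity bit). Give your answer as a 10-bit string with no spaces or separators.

XOR of the 9 data bits: 0⊕1⊕1⊕1⊕0⊕0⊕1⊕1⊕0 = 1
Parity bit = 1 (so all 10 bits XOR to 0).

0111001101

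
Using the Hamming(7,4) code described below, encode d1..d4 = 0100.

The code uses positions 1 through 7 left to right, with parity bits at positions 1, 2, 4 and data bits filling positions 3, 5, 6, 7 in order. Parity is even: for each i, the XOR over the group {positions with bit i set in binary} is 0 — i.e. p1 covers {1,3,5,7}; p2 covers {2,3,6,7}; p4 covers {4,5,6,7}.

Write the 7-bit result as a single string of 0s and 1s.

1001100

Place data at non-parity positions: p1 p2 0 p4 1 0 0
p1 (pos 1,3,5,7): XOR of data positions = 0⊕1⊕0 = 1
p2 (pos 2,3,6,7): XOR of data positions = 0⊕0⊕0 = 0
p4 (pos 4,5,6,7): XOR of data positions = 1⊕0⊕0 = 1
Codeword: 1001100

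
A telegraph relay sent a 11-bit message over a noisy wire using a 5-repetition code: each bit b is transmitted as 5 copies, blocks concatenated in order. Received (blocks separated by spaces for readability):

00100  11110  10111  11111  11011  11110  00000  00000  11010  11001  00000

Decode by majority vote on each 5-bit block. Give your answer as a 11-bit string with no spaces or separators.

Block 1 (00100): 1 one → 0
Block 2 (11110): 4 ones → 1
Block 3 (10111): 4 ones → 1
Block 4 (11111): 5 ones → 1
Block 5 (11011): 4 ones → 1
Block 6 (11110): 4 ones → 1
Block 7 (00000): 0 ones → 0
Block 8 (00000): 0 ones → 0
Block 9 (11010): 3 ones → 1
Block 10 (11001): 3 ones → 1
Block 11 (00000): 0 ones → 0

01111100110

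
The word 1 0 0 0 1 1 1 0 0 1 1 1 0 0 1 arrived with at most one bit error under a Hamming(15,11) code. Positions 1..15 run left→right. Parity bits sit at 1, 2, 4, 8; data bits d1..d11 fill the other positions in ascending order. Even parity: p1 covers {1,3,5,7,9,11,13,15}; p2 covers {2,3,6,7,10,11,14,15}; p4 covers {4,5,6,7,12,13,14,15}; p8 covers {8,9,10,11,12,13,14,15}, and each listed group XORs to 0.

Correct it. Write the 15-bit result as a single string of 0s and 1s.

s1 (pos 1,3,5,7,9,11,13,15): 1⊕0⊕1⊕1⊕0⊕1⊕0⊕1 = 1
s2 (pos 2,3,6,7,10,11,14,15): 0⊕0⊕1⊕1⊕1⊕1⊕0⊕1 = 1
s4 (pos 4,5,6,7,12,13,14,15): 0⊕1⊕1⊕1⊕1⊕0⊕0⊕1 = 1
s8 (pos 8,9,10,11,12,13,14,15): 0⊕0⊕1⊕1⊕1⊕0⊕0⊕1 = 0
Syndrome s8…s1 = 0111 → error at position 7.
Flip position 7: 100011100111001 → 100011000111001

100011000111001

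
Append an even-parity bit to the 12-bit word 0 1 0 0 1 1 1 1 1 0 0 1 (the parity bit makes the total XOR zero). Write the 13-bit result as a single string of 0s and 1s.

0100111110011

XOR of the 12 data bits: 0⊕1⊕0⊕0⊕1⊕1⊕1⊕1⊕1⊕0⊕0⊕1 = 1
Parity bit = 1 (so all 13 bits XOR to 0).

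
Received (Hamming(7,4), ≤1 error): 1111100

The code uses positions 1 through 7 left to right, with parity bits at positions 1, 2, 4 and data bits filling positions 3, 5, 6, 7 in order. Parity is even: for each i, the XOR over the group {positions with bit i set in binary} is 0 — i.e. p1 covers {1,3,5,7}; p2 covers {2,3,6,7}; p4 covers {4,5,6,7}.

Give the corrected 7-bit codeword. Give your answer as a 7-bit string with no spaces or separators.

0111100

s1 (pos 1,3,5,7): 1⊕1⊕1⊕0 = 1
s2 (pos 2,3,6,7): 1⊕1⊕0⊕0 = 0
s4 (pos 4,5,6,7): 1⊕1⊕0⊕0 = 0
Syndrome s4…s1 = 001 → error at position 1.
Flip position 1: 1111100 → 0111100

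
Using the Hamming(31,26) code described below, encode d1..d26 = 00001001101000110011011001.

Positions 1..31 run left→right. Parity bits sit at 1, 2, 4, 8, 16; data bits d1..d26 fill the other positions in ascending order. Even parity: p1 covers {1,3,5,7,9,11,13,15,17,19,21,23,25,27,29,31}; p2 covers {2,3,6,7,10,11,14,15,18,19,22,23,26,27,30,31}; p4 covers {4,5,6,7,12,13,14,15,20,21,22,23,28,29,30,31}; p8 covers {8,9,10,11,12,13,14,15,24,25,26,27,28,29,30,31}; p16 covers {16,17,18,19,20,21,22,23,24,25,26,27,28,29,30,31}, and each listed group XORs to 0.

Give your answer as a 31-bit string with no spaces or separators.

Place data at non-parity positions: p1 p2 0 p4 0 0 0 p8 1 0 0 1 1 0 1 p16 0 0 0 1 1 0 0 1 1 0 1 1 0 0 1
p1 (pos 1,3,5,7,9,11,13,15,17,19,21,23,25,27,29,31): XOR of data positions = 0⊕0⊕0⊕1⊕0⊕1⊕1⊕0⊕0⊕1⊕0⊕1⊕1⊕0⊕1 = 1
p2 (pos 2,3,6,7,10,11,14,15,18,19,22,23,26,27,30,31): XOR of data positions = 0⊕0⊕0⊕0⊕0⊕0⊕1⊕0⊕0⊕0⊕0⊕0⊕1⊕0⊕1 = 1
p4 (pos 4,5,6,7,12,13,14,15,20,21,22,23,28,29,30,31): XOR of data positions = 0⊕0⊕0⊕1⊕1⊕0⊕1⊕1⊕1⊕0⊕0⊕1⊕0⊕0⊕1 = 1
p8 (pos 8,9,10,11,12,13,14,15,24,25,26,27,28,29,30,31): XOR of data positions = 1⊕0⊕0⊕1⊕1⊕0⊕1⊕1⊕1⊕0⊕1⊕1⊕0⊕0⊕1 = 1
p16 (pos 16,17,18,19,20,21,22,23,24,25,26,27,28,29,30,31): XOR of data positions = 0⊕0⊕0⊕1⊕1⊕0⊕0⊕1⊕1⊕0⊕1⊕1⊕0⊕0⊕1 = 1
Codeword: 1101000110011011000110011011001

1101000110011011000110011011001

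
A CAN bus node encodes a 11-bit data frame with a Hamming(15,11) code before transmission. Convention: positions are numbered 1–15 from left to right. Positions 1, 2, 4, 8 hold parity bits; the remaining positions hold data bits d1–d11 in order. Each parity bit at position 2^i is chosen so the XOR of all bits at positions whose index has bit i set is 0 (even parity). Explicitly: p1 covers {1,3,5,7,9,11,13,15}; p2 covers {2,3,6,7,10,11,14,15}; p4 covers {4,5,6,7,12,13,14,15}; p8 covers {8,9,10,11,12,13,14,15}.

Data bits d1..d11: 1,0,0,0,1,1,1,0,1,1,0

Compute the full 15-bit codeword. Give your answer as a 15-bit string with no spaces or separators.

001000011110110

Place data at non-parity positions: p1 p2 1 p4 0 0 0 p8 1 1 1 0 1 1 0
p1 (pos 1,3,5,7,9,11,13,15): XOR of data positions = 1⊕0⊕0⊕1⊕1⊕1⊕0 = 0
p2 (pos 2,3,6,7,10,11,14,15): XOR of data positions = 1⊕0⊕0⊕1⊕1⊕1⊕0 = 0
p4 (pos 4,5,6,7,12,13,14,15): XOR of data positions = 0⊕0⊕0⊕0⊕1⊕1⊕0 = 0
p8 (pos 8,9,10,11,12,13,14,15): XOR of data positions = 1⊕1⊕1⊕0⊕1⊕1⊕0 = 1
Codeword: 001000011110110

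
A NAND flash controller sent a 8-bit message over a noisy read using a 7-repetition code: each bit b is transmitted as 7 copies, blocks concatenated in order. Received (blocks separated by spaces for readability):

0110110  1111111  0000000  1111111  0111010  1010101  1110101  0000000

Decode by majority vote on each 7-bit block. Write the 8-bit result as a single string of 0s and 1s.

11011110

Block 1 (0110110): 4 ones → 1
Block 2 (1111111): 7 ones → 1
Block 3 (0000000): 0 ones → 0
Block 4 (1111111): 7 ones → 1
Block 5 (0111010): 4 ones → 1
Block 6 (1010101): 4 ones → 1
Block 7 (1110101): 5 ones → 1
Block 8 (0000000): 0 ones → 0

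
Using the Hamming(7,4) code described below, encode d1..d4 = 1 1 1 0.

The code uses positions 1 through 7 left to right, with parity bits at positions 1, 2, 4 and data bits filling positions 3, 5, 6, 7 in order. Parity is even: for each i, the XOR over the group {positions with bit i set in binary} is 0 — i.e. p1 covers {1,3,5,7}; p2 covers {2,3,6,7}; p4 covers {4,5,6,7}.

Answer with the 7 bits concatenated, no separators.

0010110

Place data at non-parity positions: p1 p2 1 p4 1 1 0
p1 (pos 1,3,5,7): XOR of data positions = 1⊕1⊕0 = 0
p2 (pos 2,3,6,7): XOR of data positions = 1⊕1⊕0 = 0
p4 (pos 4,5,6,7): XOR of data positions = 1⊕1⊕0 = 0
Codeword: 0010110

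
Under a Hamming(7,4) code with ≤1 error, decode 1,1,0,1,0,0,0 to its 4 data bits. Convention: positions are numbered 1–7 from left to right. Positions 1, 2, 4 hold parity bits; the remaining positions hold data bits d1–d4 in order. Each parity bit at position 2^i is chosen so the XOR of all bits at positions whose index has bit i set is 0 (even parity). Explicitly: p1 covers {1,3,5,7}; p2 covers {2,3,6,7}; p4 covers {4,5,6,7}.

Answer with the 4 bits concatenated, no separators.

0001

s1 (pos 1,3,5,7): 1⊕0⊕0⊕0 = 1
s2 (pos 2,3,6,7): 1⊕0⊕0⊕0 = 1
s4 (pos 4,5,6,7): 1⊕0⊕0⊕0 = 1
Syndrome s4…s1 = 111 → error at position 7.
Flip position 7: 1101000 → 1101001
Read data bits from positions 3,5,6,7: 0001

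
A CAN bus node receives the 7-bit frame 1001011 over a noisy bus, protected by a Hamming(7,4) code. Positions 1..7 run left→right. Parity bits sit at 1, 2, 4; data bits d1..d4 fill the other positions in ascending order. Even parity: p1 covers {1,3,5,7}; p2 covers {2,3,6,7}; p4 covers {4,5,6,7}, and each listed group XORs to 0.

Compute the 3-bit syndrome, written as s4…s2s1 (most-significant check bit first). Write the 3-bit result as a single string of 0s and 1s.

100

s1 (pos 1,3,5,7): 1⊕0⊕0⊕1 = 0
s2 (pos 2,3,6,7): 0⊕0⊕1⊕1 = 0
s4 (pos 4,5,6,7): 1⊕0⊕1⊕1 = 1
Syndrome s4…s1 = 100 → error at position 4.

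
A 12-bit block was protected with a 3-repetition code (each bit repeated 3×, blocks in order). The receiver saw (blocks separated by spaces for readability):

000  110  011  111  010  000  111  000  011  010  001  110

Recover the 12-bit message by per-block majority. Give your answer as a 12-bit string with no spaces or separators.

Block 1 (000): 0 ones → 0
Block 2 (110): 2 ones → 1
Block 3 (011): 2 ones → 1
Block 4 (111): 3 ones → 1
Block 5 (010): 1 one → 0
Block 6 (000): 0 ones → 0
Block 7 (111): 3 ones → 1
Block 8 (000): 0 ones → 0
Block 9 (011): 2 ones → 1
Block 10 (010): 1 one → 0
Block 11 (001): 1 one → 0
Block 12 (110): 2 ones → 1

011100101001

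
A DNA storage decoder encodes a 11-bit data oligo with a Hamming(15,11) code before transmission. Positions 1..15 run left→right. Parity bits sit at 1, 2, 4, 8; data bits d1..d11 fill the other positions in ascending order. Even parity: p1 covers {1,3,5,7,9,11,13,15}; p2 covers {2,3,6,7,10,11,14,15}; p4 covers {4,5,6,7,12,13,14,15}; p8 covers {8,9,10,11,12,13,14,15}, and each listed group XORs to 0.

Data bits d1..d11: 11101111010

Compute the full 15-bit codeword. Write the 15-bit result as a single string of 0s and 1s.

011011011111010

Place data at non-parity positions: p1 p2 1 p4 1 1 0 p8 1 1 1 1 0 1 0
p1 (pos 1,3,5,7,9,11,13,15): XOR of data positions = 1⊕1⊕0⊕1⊕1⊕0⊕0 = 0
p2 (pos 2,3,6,7,10,11,14,15): XOR of data positions = 1⊕1⊕0⊕1⊕1⊕1⊕0 = 1
p4 (pos 4,5,6,7,12,13,14,15): XOR of data positions = 1⊕1⊕0⊕1⊕0⊕1⊕0 = 0
p8 (pos 8,9,10,11,12,13,14,15): XOR of data positions = 1⊕1⊕1⊕1⊕0⊕1⊕0 = 1
Codeword: 011011011111010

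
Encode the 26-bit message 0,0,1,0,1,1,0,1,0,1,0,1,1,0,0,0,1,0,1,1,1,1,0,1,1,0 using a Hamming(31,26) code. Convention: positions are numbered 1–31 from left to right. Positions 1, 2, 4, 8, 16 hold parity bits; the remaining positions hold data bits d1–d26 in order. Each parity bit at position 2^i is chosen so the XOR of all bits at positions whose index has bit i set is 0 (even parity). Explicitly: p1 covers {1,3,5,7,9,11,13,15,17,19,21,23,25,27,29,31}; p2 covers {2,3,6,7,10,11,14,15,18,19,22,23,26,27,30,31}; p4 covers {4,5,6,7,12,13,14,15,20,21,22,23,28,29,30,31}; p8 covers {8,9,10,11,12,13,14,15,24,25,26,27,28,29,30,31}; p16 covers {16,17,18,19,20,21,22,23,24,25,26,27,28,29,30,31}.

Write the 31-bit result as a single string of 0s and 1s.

Place data at non-parity positions: p1 p2 0 p4 0 1 0 p8 1 1 0 1 0 1 0 p16 1 1 0 0 0 1 0 1 1 1 1 0 1 1 0
p1 (pos 1,3,5,7,9,11,13,15,17,19,21,23,25,27,29,31): XOR of data positions = 0⊕0⊕0⊕1⊕0⊕0⊕0⊕1⊕0⊕0⊕0⊕1⊕1⊕1⊕0 = 1
p2 (pos 2,3,6,7,10,11,14,15,18,19,22,23,26,27,30,31): XOR of data positions = 0⊕1⊕0⊕1⊕0⊕1⊕0⊕1⊕0⊕1⊕0⊕1⊕1⊕1⊕0 = 0
p4 (pos 4,5,6,7,12,13,14,15,20,21,22,23,28,29,30,31): XOR of data positions = 0⊕1⊕0⊕1⊕0⊕1⊕0⊕0⊕0⊕1⊕0⊕0⊕1⊕1⊕0 = 0
p8 (pos 8,9,10,11,12,13,14,15,24,25,26,27,28,29,30,31): XOR of data positions = 1⊕1⊕0⊕1⊕0⊕1⊕0⊕1⊕1⊕1⊕1⊕0⊕1⊕1⊕0 = 0
p16 (pos 16,17,18,19,20,21,22,23,24,25,26,27,28,29,30,31): XOR of data positions = 1⊕1⊕0⊕0⊕0⊕1⊕0⊕1⊕1⊕1⊕1⊕0⊕1⊕1⊕0 = 1
Codeword: 1000010011010101110001011110110

1000010011010101110001011110110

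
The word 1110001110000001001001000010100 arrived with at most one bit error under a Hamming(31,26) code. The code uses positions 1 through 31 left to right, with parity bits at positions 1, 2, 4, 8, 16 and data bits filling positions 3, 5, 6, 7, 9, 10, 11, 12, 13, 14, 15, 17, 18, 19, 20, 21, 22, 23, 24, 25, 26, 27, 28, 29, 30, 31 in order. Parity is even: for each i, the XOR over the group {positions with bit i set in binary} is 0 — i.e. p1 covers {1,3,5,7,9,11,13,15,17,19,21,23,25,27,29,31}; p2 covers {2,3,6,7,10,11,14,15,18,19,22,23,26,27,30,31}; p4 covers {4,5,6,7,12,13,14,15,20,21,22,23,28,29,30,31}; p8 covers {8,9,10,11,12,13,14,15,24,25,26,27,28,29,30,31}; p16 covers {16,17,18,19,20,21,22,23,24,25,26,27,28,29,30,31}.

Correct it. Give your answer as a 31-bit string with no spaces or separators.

s1 (pos 1,3,5,7,9,11,13,15,17,19,21,23,25,27,29,31): 1⊕1⊕0⊕1⊕1⊕0⊕0⊕0⊕0⊕1⊕0⊕0⊕0⊕1⊕1⊕0 = 1
s2 (pos 2,3,6,7,10,11,14,15,18,19,22,23,26,27,30,31): 1⊕1⊕0⊕1⊕0⊕0⊕0⊕0⊕0⊕1⊕1⊕0⊕0⊕1⊕0⊕0 = 0
s4 (pos 4,5,6,7,12,13,14,15,20,21,22,23,28,29,30,31): 0⊕0⊕0⊕1⊕0⊕0⊕0⊕0⊕0⊕0⊕1⊕0⊕0⊕1⊕0⊕0 = 1
s8 (pos 8,9,10,11,12,13,14,15,24,25,26,27,28,29,30,31): 1⊕1⊕0⊕0⊕0⊕0⊕0⊕0⊕0⊕0⊕0⊕1⊕0⊕1⊕0⊕0 = 0
s16 (pos 16,17,18,19,20,21,22,23,24,25,26,27,28,29,30,31): 1⊕0⊕0⊕1⊕0⊕0⊕1⊕0⊕0⊕0⊕0⊕1⊕0⊕1⊕0⊕0 = 1
Syndrome s16…s1 = 10101 → error at position 21.
Flip position 21: 1110001110000001001001000010100 → 1110001110000001001011000010100

1110001110000001001011000010100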